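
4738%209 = 140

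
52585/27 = 1947 + 16/27= 1947.59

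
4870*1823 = 8878010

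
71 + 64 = 135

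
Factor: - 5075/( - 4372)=2^( - 2) * 5^2 * 7^1  *29^1*1093^( - 1) 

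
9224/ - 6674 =-2+2062/3337 = -1.38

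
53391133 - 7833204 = 45557929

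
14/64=7/32 = 0.22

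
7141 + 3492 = 10633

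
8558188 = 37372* 229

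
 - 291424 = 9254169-9545593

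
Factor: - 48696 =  - 2^3*3^1 * 2029^1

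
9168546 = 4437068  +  4731478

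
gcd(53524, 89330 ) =2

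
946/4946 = 473/2473 = 0.19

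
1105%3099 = 1105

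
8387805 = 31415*267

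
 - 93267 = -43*2169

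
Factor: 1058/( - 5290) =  - 1/5= - 5^( - 1)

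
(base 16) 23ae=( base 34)7um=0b10001110101110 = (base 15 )2a8e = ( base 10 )9134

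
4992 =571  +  4421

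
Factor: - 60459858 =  - 2^1*3^5*31^1*4013^1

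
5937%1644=1005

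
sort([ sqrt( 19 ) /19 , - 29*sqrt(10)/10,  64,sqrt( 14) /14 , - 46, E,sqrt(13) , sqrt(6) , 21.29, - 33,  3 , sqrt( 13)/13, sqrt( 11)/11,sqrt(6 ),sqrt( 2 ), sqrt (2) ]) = [ - 46, - 33, - 29 * sqrt( 10)/10 , sqrt(19)/19,sqrt( 14) /14 , sqrt(13 ) /13,sqrt(11 ) /11, sqrt(2 ),  sqrt (2) , sqrt(6 ),sqrt(6) , E , 3, sqrt(13) , 21.29 , 64]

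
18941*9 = 170469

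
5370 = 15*358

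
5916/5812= 1479/1453 = 1.02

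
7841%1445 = 616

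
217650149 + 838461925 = 1056112074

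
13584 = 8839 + 4745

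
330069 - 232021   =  98048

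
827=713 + 114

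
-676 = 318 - 994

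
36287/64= 36287/64  =  566.98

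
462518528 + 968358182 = 1430876710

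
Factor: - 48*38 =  - 2^5*3^1*19^1=   - 1824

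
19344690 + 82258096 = 101602786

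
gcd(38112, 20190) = 6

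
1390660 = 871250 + 519410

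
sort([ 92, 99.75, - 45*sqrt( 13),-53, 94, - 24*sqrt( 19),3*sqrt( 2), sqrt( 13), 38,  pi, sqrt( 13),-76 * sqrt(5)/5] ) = [-45*sqrt( 13 ), - 24*sqrt(19), - 53,  -  76 * sqrt( 5) /5, pi  ,  sqrt (13),  sqrt( 13 ),3*sqrt( 2), 38,92, 94,99.75]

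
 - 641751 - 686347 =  - 1328098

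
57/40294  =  57/40294 =0.00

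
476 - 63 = 413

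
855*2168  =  1853640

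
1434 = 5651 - 4217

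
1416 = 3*472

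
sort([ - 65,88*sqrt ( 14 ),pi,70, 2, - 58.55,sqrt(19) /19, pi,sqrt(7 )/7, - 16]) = [ - 65, - 58.55, - 16, sqrt( 19)/19,sqrt(7 ) /7,2,pi,pi, 70,88*sqrt(14)]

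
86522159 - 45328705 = 41193454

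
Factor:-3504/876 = -2^2 =-4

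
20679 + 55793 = 76472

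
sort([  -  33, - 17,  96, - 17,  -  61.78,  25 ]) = [ - 61.78, - 33, - 17,-17 , 25, 96 ] 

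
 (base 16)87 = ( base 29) 4j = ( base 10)135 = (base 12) B3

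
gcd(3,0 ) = 3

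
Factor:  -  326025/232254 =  - 525/374 = - 2^(-1) * 3^1*5^2 * 7^1*11^( - 1 ) * 17^( - 1 ) 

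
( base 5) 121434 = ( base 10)4619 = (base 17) fgc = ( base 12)280b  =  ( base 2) 1001000001011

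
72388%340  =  308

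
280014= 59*4746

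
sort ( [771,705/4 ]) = [705/4,771]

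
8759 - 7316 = 1443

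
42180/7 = 6025 + 5/7= 6025.71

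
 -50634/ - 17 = 50634/17 = 2978.47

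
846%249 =99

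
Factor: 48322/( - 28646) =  - 24161/14323 = - 37^1*653^1*14323^( - 1)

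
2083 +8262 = 10345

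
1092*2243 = 2449356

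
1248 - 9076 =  - 7828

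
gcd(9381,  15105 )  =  159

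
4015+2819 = 6834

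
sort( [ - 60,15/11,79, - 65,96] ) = [ - 65, - 60,15/11,79  ,  96 ]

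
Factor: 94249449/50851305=5^( - 1)*7^1 * 29^1*79^1*257^( - 1)*653^1*4397^ ( - 1) = 10472161/5650145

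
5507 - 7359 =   -  1852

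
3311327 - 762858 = 2548469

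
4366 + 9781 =14147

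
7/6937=1/991=0.00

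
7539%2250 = 789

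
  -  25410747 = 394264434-419675181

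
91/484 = 91/484 = 0.19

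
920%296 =32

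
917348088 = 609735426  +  307612662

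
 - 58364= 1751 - 60115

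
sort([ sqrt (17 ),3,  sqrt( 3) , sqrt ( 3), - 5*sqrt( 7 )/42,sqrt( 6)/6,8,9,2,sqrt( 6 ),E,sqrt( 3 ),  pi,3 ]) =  [ - 5*sqrt( 7)/42 , sqrt ( 6 )/6 , sqrt(3),sqrt( 3) , sqrt( 3 ),2,sqrt( 6), E, 3, 3 , pi, sqrt( 17 ),8 , 9 ] 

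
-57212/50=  - 1145 + 19/25 = -1144.24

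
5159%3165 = 1994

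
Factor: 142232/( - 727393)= - 184/941 = - 2^3*23^1*941^( - 1) 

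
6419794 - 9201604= - 2781810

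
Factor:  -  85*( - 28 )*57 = 135660 = 2^2*3^1*5^1*7^1 * 17^1*19^1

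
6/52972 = 3/26486 = 0.00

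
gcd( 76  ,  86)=2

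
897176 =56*16021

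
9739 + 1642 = 11381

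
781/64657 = 781/64657  =  0.01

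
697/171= 4  +  13/171 = 4.08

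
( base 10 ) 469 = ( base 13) 2A1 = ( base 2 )111010101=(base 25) IJ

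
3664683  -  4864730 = - 1200047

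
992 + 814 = 1806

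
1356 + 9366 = 10722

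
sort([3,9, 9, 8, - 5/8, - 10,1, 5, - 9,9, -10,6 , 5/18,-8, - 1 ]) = [  -  10, - 10, - 9 ,  -  8, - 1,-5/8,5/18,1,3,5, 6,8,  9, 9, 9 ]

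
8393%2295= 1508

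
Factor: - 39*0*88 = 0  =  0^1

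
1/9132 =1/9132 = 0.00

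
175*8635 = 1511125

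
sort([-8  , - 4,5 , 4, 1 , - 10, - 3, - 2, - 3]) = [-10,-8, - 4, - 3,-3, - 2,1, 4,5]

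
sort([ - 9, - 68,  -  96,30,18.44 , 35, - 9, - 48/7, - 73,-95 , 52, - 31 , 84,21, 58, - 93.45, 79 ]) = [ - 96, -95, - 93.45, - 73, - 68, - 31, - 9, - 9, - 48/7,18.44, 21,30, 35,52, 58,  79, 84 ]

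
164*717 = 117588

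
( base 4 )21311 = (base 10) 629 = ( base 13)395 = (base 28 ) MD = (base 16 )275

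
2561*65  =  166465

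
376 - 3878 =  - 3502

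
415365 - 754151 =-338786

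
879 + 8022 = 8901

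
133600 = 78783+54817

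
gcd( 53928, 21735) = 63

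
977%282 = 131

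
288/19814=144/9907=   0.01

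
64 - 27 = 37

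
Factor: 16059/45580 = 2^(- 2)  *  3^1 * 5^(-1)*43^ (  -  1)*101^1=303/860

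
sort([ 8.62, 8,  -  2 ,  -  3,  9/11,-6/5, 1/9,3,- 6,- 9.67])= [ - 9.67, - 6, - 3,- 2, - 6/5, 1/9,9/11, 3,8,8.62 ]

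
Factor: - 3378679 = -1303^1*2593^1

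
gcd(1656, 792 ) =72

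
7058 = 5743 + 1315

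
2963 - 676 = 2287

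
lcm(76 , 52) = 988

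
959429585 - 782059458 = 177370127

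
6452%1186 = 522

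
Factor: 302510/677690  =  179/401 = 179^1*401^( - 1)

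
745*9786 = 7290570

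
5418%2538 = 342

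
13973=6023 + 7950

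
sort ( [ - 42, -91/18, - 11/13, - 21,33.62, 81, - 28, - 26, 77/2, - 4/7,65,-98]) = [ - 98, - 42,- 28, - 26 , - 21, -91/18, - 11/13, - 4/7, 33.62,77/2, 65,81 ]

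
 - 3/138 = - 1 + 45/46 = - 0.02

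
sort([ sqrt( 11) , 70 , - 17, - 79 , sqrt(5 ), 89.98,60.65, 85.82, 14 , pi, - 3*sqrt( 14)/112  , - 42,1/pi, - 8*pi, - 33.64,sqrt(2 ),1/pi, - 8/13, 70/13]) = [ - 79, - 42, - 33.64, - 8*pi, - 17 , - 8/13, - 3*sqrt(14 )/112, 1/pi, 1/pi,sqrt(2 ),sqrt(5),pi,sqrt(11 ), 70/13,14,60.65,70, 85.82, 89.98 ] 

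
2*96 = 192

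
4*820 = 3280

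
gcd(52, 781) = 1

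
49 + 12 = 61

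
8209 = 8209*1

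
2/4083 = 2/4083 = 0.00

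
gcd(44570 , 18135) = 5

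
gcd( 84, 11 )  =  1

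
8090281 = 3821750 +4268531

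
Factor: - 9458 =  -2^1*4729^1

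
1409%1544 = 1409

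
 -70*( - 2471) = 172970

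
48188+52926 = 101114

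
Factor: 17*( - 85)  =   - 5^1 * 17^2  =  -1445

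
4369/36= 4369/36 = 121.36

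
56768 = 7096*8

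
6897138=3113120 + 3784018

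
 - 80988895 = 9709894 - 90698789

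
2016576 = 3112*648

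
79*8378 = 661862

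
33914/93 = 364 + 2/3 = 364.67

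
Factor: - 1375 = -5^3*11^1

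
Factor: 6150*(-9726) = -59814900 = - 2^2*3^2*5^2*41^1*1621^1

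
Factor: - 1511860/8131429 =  - 2^2 * 5^1*7^1*43^(-1 ) * 127^( -1) * 1489^( - 1) * 10799^1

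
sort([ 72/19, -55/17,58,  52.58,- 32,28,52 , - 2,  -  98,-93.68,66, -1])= [ - 98, - 93.68, - 32,-55/17, - 2,  -  1,72/19,  28,52,52.58,  58, 66 ] 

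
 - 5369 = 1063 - 6432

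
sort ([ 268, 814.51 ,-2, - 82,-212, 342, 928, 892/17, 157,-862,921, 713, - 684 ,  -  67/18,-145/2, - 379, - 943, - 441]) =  [ - 943,  -  862,  -  684, - 441 ,-379, - 212, - 82, - 145/2,- 67/18 , - 2,  892/17 , 157 , 268,342,713,  814.51,921 , 928]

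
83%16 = 3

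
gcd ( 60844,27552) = 1148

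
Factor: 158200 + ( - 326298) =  - 2^1*7^1 * 12007^1= -  168098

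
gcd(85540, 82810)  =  910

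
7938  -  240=7698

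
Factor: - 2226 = -2^1*3^1*7^1*53^1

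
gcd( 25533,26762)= 1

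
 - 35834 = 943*( - 38 ) 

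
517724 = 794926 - 277202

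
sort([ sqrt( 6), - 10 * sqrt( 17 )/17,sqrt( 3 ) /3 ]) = [ - 10*sqrt( 17)/17,sqrt( 3 ) /3 , sqrt( 6)] 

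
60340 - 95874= - 35534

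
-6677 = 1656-8333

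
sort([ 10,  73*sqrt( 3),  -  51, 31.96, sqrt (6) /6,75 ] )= [ - 51,sqrt(6 ) /6 , 10,  31.96, 75,73*sqrt( 3 )]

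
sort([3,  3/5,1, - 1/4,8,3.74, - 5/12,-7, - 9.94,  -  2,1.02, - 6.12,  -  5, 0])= [  -  9.94,-7,  -  6.12,-5,  -  2,  -  5/12, - 1/4, 0,3/5, 1, 1.02, 3, 3.74,  8 ]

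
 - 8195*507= - 4154865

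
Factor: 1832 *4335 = 7941720  =  2^3*3^1*5^1*17^2*229^1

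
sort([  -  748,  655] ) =[ - 748,655 ] 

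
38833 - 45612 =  - 6779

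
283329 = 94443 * 3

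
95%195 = 95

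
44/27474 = 22/13737 = 0.00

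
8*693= 5544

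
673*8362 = 5627626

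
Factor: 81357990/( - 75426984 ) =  - 2^( - 2 )*3^(  -  2)*5^1*7^1*239^1*1621^1*349199^(-1 ) = - 13559665/12571164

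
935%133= 4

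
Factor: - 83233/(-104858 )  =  2^( - 1)*13^(-1)*37^(- 1)*109^( - 1)*83233^1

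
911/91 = 911/91 =10.01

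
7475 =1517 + 5958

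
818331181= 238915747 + 579415434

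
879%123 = 18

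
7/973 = 1/139=0.01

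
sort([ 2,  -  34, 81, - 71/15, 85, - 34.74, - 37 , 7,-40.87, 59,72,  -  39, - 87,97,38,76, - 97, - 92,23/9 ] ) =[ - 97, - 92, - 87, - 40.87, - 39, - 37, - 34.74,-34 ,-71/15,2,23/9,7,38 , 59,72, 76,81,85,97]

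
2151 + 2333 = 4484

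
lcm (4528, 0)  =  0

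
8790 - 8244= 546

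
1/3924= 1/3924 = 0.00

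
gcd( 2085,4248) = 3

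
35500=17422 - -18078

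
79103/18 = 79103/18 = 4394.61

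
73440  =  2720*27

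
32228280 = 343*93960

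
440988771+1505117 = 442493888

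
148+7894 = 8042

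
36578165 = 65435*559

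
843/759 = 1 + 28/253 = 1.11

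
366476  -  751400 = - 384924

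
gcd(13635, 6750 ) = 135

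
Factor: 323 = 17^1*19^1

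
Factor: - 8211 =-3^1 *7^1*17^1*23^1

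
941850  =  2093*450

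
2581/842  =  2581/842=3.07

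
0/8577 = 0 = 0.00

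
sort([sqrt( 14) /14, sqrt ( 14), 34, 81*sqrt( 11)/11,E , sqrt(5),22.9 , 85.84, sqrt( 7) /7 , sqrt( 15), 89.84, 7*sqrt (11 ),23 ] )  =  [ sqrt( 14) /14, sqrt( 7 ) /7,  sqrt( 5),  E,sqrt( 14 ),  sqrt(15), 22.9,23,  7*sqrt( 11),81*sqrt( 11) /11,  34, 85.84,89.84 ] 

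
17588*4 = 70352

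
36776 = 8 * 4597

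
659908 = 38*17366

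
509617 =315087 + 194530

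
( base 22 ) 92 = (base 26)7I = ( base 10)200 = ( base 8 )310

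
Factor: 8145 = 3^2*5^1 * 181^1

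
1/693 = 1/693 = 0.00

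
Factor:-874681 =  - 874681^1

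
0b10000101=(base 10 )133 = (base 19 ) 70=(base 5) 1013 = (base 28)4L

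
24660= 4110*6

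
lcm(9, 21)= 63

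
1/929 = 1/929 = 0.00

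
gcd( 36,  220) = 4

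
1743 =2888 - 1145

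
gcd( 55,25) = 5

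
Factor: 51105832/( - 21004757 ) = - 2^3*79^ ( - 1)*113^1*56533^1*265883^(-1)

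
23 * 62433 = 1435959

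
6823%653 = 293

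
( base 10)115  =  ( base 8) 163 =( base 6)311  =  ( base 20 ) 5F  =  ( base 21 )5A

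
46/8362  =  23/4181 = 0.01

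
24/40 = 3/5 = 0.60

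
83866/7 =83866/7 =11980.86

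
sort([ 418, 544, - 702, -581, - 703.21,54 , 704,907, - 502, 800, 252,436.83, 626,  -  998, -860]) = [  -  998,  -  860 ,-703.21,- 702, - 581,  -  502,  54, 252, 418 , 436.83 , 544 , 626, 704 , 800,907 ] 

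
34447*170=5855990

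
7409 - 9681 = - 2272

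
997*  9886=9856342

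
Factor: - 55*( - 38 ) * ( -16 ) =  - 33440  =  - 2^5*5^1*11^1*19^1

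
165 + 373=538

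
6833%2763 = 1307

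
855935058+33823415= 889758473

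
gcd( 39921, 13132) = 7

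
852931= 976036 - 123105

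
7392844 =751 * 9844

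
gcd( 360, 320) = 40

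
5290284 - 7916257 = -2625973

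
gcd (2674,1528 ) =382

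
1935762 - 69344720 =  - 67408958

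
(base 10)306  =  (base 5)2211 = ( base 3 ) 102100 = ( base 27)B9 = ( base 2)100110010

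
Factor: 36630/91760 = 2^( - 3)*3^2*11^1*31^( - 1 ) = 99/248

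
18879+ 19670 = 38549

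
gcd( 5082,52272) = 726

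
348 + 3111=3459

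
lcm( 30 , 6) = 30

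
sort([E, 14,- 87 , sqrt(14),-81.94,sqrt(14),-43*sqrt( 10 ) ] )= [-43 * sqrt(10 ), - 87, - 81.94,E,sqrt ( 14),sqrt(14),14 ]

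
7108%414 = 70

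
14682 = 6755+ 7927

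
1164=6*194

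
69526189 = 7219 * 9631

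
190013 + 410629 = 600642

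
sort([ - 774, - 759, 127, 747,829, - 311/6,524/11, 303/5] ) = [ - 774, - 759, - 311/6 , 524/11, 303/5, 127, 747, 829 ] 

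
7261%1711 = 417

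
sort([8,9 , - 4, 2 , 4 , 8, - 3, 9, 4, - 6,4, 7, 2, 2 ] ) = [ - 6, - 4,-3,2 , 2, 2, 4, 4 , 4,7,  8, 8 , 9 , 9 ] 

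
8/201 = 8/201 = 0.04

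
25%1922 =25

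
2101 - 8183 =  - 6082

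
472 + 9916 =10388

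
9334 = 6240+3094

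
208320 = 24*8680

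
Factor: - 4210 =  - 2^1*5^1*421^1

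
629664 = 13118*48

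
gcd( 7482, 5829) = 87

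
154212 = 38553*4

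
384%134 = 116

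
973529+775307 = 1748836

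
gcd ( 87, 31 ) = 1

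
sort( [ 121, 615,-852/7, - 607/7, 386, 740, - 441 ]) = [ - 441,-852/7, - 607/7,121,386,615, 740 ] 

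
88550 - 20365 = 68185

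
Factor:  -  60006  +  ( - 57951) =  - 117957=- 3^1 * 7^1*41^1*137^1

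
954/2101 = 954/2101 = 0.45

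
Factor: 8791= 59^1 *149^1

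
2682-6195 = -3513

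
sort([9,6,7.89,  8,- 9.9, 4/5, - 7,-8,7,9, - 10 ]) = [ - 10, - 9.9, - 8,-7,4/5,6,7 , 7.89 , 8, 9,9]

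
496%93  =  31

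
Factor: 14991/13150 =57/50 = 2^ (- 1)*3^1*5^(  -  2)*19^1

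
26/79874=13/39937= 0.00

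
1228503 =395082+833421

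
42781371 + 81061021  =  123842392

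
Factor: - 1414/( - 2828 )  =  1/2 =2^( - 1 )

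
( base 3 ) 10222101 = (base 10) 2899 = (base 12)1817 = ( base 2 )101101010011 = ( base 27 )3qa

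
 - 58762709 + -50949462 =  - 109712171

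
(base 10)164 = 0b10100100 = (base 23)73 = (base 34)4s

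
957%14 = 5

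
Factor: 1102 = 2^1*19^1 * 29^1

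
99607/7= 99607/7 = 14229.57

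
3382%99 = 16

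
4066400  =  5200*782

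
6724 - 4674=2050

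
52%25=2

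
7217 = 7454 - 237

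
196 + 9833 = 10029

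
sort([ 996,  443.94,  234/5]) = [ 234/5, 443.94, 996]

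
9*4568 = 41112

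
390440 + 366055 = 756495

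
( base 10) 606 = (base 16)25e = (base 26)n8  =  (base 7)1524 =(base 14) 314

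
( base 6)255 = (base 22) 4J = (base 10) 107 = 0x6B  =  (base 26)43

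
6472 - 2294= 4178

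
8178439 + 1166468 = 9344907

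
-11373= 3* ( - 3791)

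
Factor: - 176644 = -2^2 * 13^1 *43^1* 79^1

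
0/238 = 0 = 0.00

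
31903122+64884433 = 96787555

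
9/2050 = 9/2050  =  0.00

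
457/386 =1 + 71/386 = 1.18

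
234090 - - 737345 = 971435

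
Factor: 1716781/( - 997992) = -2^( - 3)*3^ ( - 2) * 11^1*83^ (-1 ) * 167^(-1 ) * 156071^1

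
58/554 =29/277 = 0.10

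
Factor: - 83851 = -71^1*1181^1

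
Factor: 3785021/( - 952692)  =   - 2^( - 2)*3^(  -  1)*13^(  -  1 )*31^(  -  1 )*197^(-1 )*3785021^1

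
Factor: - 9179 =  - 67^1 * 137^1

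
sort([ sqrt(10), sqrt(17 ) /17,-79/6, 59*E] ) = [ - 79/6, sqrt(17 )/17, sqrt(10 ),59*E ] 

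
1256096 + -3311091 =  - 2054995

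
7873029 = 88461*89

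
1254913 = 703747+551166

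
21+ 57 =78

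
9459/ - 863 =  - 9459/863 = - 10.96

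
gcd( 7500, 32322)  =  6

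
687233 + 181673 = 868906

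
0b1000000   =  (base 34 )1u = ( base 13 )4C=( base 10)64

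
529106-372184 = 156922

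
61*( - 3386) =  - 206546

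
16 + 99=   115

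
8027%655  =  167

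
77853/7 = 77853/7 = 11121.86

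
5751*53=304803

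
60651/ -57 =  - 1065+18/19 = - 1064.05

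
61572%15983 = 13623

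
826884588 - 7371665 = 819512923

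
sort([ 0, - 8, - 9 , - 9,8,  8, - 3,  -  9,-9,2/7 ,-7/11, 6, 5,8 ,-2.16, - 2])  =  [ - 9, - 9 , - 9, - 9,-8, - 3, - 2.16, - 2, - 7/11, 0, 2/7,5, 6, 8, 8,8] 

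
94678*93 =8805054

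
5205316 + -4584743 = 620573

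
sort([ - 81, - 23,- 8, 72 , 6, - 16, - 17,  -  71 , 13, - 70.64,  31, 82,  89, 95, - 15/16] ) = [-81, - 71, - 70.64,  -  23,- 17, - 16 , - 8, -15/16,6, 13 , 31, 72  ,  82, 89,95] 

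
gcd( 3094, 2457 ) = 91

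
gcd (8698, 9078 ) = 2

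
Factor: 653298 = 2^1*3^1*108883^1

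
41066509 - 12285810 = 28780699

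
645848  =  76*8498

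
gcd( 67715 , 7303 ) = 1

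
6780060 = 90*75334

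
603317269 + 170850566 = 774167835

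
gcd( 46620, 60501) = 21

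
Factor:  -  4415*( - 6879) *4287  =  130199555295 = 3^2*5^1 * 883^1*1429^1 * 2293^1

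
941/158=5  +  151/158 = 5.96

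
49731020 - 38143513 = 11587507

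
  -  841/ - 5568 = 29/192 = 0.15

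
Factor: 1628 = 2^2*11^1*37^1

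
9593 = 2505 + 7088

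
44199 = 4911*9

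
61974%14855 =2554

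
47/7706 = 47/7706=0.01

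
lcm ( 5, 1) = 5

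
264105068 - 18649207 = 245455861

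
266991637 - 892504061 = - 625512424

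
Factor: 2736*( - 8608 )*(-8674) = 204285606912 = 2^10*3^2*19^1*269^1*4337^1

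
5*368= 1840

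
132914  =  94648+38266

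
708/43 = 708/43 = 16.47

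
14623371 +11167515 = 25790886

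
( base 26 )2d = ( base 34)1v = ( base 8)101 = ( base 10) 65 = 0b1000001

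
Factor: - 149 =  - 149^1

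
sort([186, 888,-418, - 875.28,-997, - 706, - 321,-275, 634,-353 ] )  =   [ - 997, - 875.28, - 706, - 418, - 353, - 321,-275, 186, 634,888 ] 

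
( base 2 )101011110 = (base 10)350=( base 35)A0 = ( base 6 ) 1342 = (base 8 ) 536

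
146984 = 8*18373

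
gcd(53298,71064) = 17766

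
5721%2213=1295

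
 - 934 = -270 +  - 664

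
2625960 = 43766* 60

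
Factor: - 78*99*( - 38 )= 293436 = 2^2*3^3*11^1*13^1*19^1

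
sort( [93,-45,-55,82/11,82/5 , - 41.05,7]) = [  -  55, - 45, - 41.05,7,82/11, 82/5,93] 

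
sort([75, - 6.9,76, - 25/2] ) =[ - 25/2, - 6.9 , 75, 76 ]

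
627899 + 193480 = 821379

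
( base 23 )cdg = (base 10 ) 6663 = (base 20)GD3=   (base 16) 1A07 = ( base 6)50503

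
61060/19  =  3213 + 13/19 = 3213.68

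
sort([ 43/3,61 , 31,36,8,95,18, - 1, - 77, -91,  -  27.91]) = [ -91, - 77, - 27.91, - 1, 8,43/3,18 , 31,36,61,  95]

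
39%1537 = 39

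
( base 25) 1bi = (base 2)1110010110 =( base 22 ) 1JG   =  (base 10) 918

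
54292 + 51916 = 106208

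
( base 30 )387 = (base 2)101110000011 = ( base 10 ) 2947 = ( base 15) d17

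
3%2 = 1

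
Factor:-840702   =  -2^1*3^1*61^1*2297^1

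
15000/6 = 2500 = 2500.00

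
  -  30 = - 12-18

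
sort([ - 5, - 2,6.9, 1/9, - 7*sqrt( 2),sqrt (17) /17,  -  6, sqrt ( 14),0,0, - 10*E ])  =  [-10*E, - 7*sqrt(2 ) ,  -  6, - 5, - 2,  0, 0,1/9,sqrt( 17 )/17,sqrt(14), 6.9 ]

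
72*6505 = 468360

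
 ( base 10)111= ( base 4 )1233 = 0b1101111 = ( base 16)6f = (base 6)303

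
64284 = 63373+911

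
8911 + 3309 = 12220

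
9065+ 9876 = 18941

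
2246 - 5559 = -3313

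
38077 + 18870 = 56947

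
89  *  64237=5717093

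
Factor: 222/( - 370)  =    -  3/5   =  - 3^1 * 5^ ( - 1)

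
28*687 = 19236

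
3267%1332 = 603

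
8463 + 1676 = 10139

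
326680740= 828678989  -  501998249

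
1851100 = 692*2675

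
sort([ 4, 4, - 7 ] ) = [ - 7,4,4]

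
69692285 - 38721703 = 30970582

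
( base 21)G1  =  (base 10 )337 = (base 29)BI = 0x151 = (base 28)C1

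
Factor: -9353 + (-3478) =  - 12831= - 3^1*7^1*13^1*47^1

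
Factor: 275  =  5^2*11^1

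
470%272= 198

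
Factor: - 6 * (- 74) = 2^2*3^1*37^1 = 444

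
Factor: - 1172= -2^2*293^1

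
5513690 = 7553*730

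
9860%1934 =190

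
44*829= 36476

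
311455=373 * 835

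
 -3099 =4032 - 7131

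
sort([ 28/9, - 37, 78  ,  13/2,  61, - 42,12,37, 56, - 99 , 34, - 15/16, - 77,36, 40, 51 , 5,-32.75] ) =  [ - 99 , - 77,- 42, - 37,  -  32.75, -15/16, 28/9, 5,  13/2, 12, 34,36, 37,40,51,56, 61, 78] 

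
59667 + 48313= 107980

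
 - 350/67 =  - 6  +  52/67 = - 5.22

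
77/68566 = 77/68566 = 0.00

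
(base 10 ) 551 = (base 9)672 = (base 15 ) 26b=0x227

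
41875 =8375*5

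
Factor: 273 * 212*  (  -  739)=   -  2^2*3^1*7^1*13^1*53^1*739^1  =  -42770364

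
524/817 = 524/817 = 0.64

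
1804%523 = 235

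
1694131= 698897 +995234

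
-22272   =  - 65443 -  - 43171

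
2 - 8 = -6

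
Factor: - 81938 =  - 2^1*53^1 * 773^1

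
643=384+259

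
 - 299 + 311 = 12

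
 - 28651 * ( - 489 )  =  14010339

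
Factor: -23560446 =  - 2^1*3^1*7^1*13^1*43151^1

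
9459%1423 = 921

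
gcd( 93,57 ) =3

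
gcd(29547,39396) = 9849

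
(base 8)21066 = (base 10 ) 8758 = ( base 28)B4M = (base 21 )JI1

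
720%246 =228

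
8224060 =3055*2692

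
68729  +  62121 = 130850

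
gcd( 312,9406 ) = 2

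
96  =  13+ 83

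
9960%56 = 48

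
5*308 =1540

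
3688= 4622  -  934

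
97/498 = 97/498 = 0.19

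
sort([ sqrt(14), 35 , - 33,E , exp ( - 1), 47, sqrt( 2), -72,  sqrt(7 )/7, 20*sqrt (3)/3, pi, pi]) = [  -  72, - 33, exp(-1),sqrt(7) /7  ,  sqrt( 2),E, pi,pi,sqrt(14), 20*sqrt( 3)/3, 35, 47 ]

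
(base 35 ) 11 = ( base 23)1d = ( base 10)36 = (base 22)1e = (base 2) 100100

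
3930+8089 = 12019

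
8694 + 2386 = 11080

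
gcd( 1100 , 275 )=275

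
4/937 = 4/937 = 0.00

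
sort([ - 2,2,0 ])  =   [ - 2, 0,2]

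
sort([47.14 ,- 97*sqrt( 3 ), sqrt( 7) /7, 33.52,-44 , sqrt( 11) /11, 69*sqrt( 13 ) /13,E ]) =[ - 97 * sqrt(3), - 44,sqrt( 11 )/11,  sqrt( 7)/7, E, 69*sqrt( 13)/13,33.52, 47.14 ] 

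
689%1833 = 689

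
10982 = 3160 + 7822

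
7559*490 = 3703910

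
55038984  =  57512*957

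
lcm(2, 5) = 10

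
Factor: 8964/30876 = 9/31 = 3^2 * 31^( -1 ) 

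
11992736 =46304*259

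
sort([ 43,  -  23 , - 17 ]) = [-23, - 17,  43]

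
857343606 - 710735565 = 146608041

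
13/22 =13/22=0.59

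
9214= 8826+388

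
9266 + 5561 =14827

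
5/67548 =5/67548 = 0.00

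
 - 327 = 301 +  - 628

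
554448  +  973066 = 1527514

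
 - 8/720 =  - 1/90  =  - 0.01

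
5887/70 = 841/10 = 84.10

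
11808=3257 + 8551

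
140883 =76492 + 64391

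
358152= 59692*6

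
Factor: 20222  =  2^1* 10111^1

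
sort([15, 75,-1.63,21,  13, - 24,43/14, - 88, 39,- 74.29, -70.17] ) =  [-88, - 74.29,  -  70.17,-24,-1.63,43/14, 13,  15,21,39,75 ]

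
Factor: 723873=3^1*241291^1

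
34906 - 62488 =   -  27582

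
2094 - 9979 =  - 7885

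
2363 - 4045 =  - 1682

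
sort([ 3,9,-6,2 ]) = [ - 6,2,  3,  9 ]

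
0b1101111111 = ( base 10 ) 895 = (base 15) 3ea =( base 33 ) R4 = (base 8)1577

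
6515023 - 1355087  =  5159936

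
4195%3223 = 972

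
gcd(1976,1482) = 494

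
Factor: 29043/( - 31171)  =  -4149/4453 = - 3^2 * 61^( - 1) * 73^( - 1) *461^1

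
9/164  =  9/164  =  0.05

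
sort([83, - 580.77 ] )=[ - 580.77,83 ] 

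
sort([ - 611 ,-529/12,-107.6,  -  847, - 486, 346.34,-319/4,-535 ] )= [ - 847,-611, - 535,-486, - 107.6,-319/4, - 529/12,346.34 ]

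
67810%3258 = 2650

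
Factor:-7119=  - 3^2*7^1*113^1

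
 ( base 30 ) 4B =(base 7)245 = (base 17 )7c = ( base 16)83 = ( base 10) 131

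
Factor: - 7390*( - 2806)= 20736340 = 2^2*5^1*23^1*61^1*739^1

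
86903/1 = 86903 = 86903.00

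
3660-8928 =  - 5268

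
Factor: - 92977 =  - 109^1*853^1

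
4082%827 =774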